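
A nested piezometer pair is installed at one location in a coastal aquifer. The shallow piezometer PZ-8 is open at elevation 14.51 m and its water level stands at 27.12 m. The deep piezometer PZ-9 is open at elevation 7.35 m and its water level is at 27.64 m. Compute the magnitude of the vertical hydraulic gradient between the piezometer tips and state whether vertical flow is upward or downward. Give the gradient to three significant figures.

Total head at PZ-8: h = 27.12 m (water level in the standpipe).
Total head at PZ-9: h = 27.64 m.
Δh = h(PZ-8) − h(PZ-9) = 27.12 − 27.64 = -0.52 m.
Vertical separation Δz = 14.51 − 7.35 = 7.16 m.
|i_v| = |Δh| / Δz = 0.52 / 7.16 = 0.0726.
Head is higher in the deep piezometer, so vertical flow is upward (discharge condition).

|i_v| ≈ 0.0726; vertical flow is upward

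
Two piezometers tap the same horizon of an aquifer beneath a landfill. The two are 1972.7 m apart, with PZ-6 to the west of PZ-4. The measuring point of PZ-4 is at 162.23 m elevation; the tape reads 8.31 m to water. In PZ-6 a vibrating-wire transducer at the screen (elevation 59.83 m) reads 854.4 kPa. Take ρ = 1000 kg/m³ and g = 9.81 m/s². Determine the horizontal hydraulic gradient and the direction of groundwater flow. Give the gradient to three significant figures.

Total head at PZ-4: h = 162.23 − 8.31 = 153.92 m.
Pressure head at PZ-6: ψ = P/(ρg) = 854.4×1000 / (1000 × 9.81) = 87.09 m.
Total head at PZ-6: h = z + ψ = 59.83 + 87.09 = 146.92 m.
Head difference: h(PZ-4) − h(PZ-6) = 153.92 − 146.92 = 7.00 m.
Hydraulic gradient: i = |Δh| / L = 7.00 / 1972.7 = 0.00355.
Flow is from higher to lower head: from PZ-4 toward PZ-6, i.e. toward the west.

i ≈ 0.00355; groundwater flows toward the west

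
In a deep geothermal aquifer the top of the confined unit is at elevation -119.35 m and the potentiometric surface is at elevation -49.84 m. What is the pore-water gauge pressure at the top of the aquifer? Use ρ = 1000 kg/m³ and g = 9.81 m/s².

Pressure head at the aquifer top: ψ = h − z = -49.84 − (-119.35) = 69.51 m.
P = ρgψ = 1000 × 9.81 × 69.51 = 681893 Pa ≈ 682 kPa.

P ≈ 682 kPa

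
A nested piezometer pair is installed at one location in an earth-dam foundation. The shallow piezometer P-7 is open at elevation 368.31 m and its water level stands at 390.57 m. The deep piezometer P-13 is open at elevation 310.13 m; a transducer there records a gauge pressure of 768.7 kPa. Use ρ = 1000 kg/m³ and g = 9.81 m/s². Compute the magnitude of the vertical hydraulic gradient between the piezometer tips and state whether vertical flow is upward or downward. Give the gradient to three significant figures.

|i_v| ≈ 0.0358; vertical flow is downward

Total head at P-7: h = 390.57 m (water level in the standpipe).
Pressure head at P-13: ψ = P/(ρg) = 768.7×1000 / (1000 × 9.81) = 78.36 m.
Total head at P-13: h = z + ψ = 310.13 + 78.36 = 388.49 m.
Δh = h(P-7) − h(P-13) = 390.57 − 388.49 = 2.08 m.
Vertical separation Δz = 368.31 − 310.13 = 58.18 m.
|i_v| = |Δh| / Δz = 2.08 / 58.18 = 0.0358.
Head is higher in the shallow piezometer, so vertical flow is downward (recharge condition).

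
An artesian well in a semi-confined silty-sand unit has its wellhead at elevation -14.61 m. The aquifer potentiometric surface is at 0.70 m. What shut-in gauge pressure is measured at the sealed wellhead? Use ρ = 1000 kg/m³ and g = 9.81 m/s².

Head above the cap: Δh = 0.70 − (-14.61) = 15.31 m.
P = ρgΔh = 1000 × 9.81 × 15.31 = 150191 Pa ≈ 150 kPa.

P ≈ 150 kPa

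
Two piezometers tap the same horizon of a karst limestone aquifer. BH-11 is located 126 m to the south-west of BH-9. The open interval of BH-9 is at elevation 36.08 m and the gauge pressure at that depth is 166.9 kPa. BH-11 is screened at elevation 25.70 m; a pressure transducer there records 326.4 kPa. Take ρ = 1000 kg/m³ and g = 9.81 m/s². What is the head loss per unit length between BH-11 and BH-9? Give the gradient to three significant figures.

i ≈ 0.0467 m/m

Pressure head at BH-9: ψ = P/(ρg) = 166.9×1000 / (1000 × 9.81) = 17.01 m.
Total head at BH-9: h = z + ψ = 36.08 + 17.01 = 53.09 m.
Pressure head at BH-11: ψ = P/(ρg) = 326.4×1000 / (1000 × 9.81) = 33.27 m.
Total head at BH-11: h = z + ψ = 25.70 + 33.27 = 58.97 m.
Head difference: h(BH-9) − h(BH-11) = 53.09 − 58.97 = -5.88 m.
Hydraulic gradient: i = |Δh| / L = 5.88 / 126 = 0.0467.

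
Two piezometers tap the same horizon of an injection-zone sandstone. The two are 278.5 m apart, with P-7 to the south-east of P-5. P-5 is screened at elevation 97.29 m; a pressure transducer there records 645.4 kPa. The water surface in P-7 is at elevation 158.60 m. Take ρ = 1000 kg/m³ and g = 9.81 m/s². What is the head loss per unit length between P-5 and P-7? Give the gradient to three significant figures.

i ≈ 0.0161 m/m

Pressure head at P-5: ψ = P/(ρg) = 645.4×1000 / (1000 × 9.81) = 65.79 m.
Total head at P-5: h = z + ψ = 97.29 + 65.79 = 163.08 m.
Total head at P-7: h = 158.60 m (water level in the piezometer is the total head).
Head difference: h(P-5) − h(P-7) = 163.08 − 158.60 = 4.48 m.
Hydraulic gradient: i = |Δh| / L = 4.48 / 278.5 = 0.0161.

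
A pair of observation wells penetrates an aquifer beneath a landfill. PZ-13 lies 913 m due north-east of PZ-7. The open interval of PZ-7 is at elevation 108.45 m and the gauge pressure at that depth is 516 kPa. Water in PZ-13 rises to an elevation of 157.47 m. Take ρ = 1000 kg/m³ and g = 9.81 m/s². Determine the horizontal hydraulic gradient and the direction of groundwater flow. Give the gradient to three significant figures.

i ≈ 0.00392; groundwater flows toward the north-east

Pressure head at PZ-7: ψ = P/(ρg) = 516×1000 / (1000 × 9.81) = 52.60 m.
Total head at PZ-7: h = z + ψ = 108.45 + 52.60 = 161.05 m.
Total head at PZ-13: h = 157.47 m (water level in the piezometer is the total head).
Head difference: h(PZ-7) − h(PZ-13) = 161.05 − 157.47 = 3.58 m.
Hydraulic gradient: i = |Δh| / L = 3.58 / 913 = 0.00392.
Flow is from higher to lower head: from PZ-7 toward PZ-13, i.e. toward the north-east.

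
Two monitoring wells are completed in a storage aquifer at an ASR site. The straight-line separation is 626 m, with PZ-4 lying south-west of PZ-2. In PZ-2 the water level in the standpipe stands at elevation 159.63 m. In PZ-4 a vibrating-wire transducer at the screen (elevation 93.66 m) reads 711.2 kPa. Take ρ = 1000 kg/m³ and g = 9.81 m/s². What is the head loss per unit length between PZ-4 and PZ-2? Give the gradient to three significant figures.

i ≈ 0.0104 m/m

Total head at PZ-2: h = 159.63 m (water level in the piezometer is the total head).
Pressure head at PZ-4: ψ = P/(ρg) = 711.2×1000 / (1000 × 9.81) = 72.50 m.
Total head at PZ-4: h = z + ψ = 93.66 + 72.50 = 166.16 m.
Head difference: h(PZ-2) − h(PZ-4) = 159.63 − 166.16 = -6.53 m.
Hydraulic gradient: i = |Δh| / L = 6.53 / 626 = 0.0104.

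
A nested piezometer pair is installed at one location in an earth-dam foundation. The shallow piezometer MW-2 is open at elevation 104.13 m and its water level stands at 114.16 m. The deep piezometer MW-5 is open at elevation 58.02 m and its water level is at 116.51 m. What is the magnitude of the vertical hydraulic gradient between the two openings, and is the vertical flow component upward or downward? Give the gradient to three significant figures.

|i_v| ≈ 0.0510; vertical flow is upward

Total head at MW-2: h = 114.16 m (water level in the standpipe).
Total head at MW-5: h = 116.51 m.
Δh = h(MW-2) − h(MW-5) = 114.16 − 116.51 = -2.35 m.
Vertical separation Δz = 104.13 − 58.02 = 46.11 m.
|i_v| = |Δh| / Δz = 2.35 / 46.11 = 0.0510.
Head is higher in the deep piezometer, so vertical flow is upward (discharge condition).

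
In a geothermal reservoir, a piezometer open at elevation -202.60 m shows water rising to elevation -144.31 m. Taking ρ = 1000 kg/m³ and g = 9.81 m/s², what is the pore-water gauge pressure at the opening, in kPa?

P ≈ 572 kPa

Pressure head ψ = h − z = -144.31 − (-202.60) = 58.29 m.
P = ρgψ = 1000 × 9.81 × 58.29 = 571825 Pa ≈ 572 kPa.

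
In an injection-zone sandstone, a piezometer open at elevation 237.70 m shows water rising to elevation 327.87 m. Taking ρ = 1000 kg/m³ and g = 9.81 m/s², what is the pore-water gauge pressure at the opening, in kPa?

P ≈ 885 kPa

Pressure head ψ = h − z = 327.87 − 237.70 = 90.17 m.
P = ρgψ = 1000 × 9.81 × 90.17 = 884568 Pa ≈ 885 kPa.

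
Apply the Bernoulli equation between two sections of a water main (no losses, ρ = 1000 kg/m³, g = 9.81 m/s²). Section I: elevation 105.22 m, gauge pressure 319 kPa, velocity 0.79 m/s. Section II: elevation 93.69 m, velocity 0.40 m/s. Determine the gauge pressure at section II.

Pressure head at I: ψ₁ = P₁/(ρg) = 319×1000 / (1000 × 9.81) = 32.52 m.
Velocity heads: v₁²/2g = 0.79²/19.62 = 0.032 m; v₂²/2g = 0.40²/19.62 = 0.008 m.
Total head H = z₁ + ψ₁ + v₁²/2g = 105.22 + 32.52 + 0.032 = 137.77 m.
ψ₂ = H − z₂ − v₂²/2g = 137.77 − 93.69 − 0.008 = 44.07 m.
P₂ = ρgψ₂ = 1000 × 9.81 × 44.07 ≈ 432 kPa.

P₂ ≈ 432 kPa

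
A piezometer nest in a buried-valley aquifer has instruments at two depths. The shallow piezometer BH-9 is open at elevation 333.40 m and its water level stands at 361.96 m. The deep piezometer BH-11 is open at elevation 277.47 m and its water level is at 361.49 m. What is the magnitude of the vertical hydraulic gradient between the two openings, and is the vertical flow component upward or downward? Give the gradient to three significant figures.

|i_v| ≈ 0.00840; vertical flow is downward

Total head at BH-9: h = 361.96 m (water level in the standpipe).
Total head at BH-11: h = 361.49 m.
Δh = h(BH-9) − h(BH-11) = 361.96 − 361.49 = 0.47 m.
Vertical separation Δz = 333.40 − 277.47 = 55.93 m.
|i_v| = |Δh| / Δz = 0.47 / 55.93 = 0.00840.
Head is higher in the shallow piezometer, so vertical flow is downward (recharge condition).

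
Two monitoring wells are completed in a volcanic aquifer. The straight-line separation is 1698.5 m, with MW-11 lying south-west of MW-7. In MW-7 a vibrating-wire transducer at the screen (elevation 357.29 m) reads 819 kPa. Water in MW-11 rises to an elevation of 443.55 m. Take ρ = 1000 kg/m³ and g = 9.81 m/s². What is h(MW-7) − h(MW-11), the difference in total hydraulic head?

Pressure head at MW-7: ψ = P/(ρg) = 819×1000 / (1000 × 9.81) = 83.49 m.
Total head at MW-7: h = z + ψ = 357.29 + 83.49 = 440.78 m.
Total head at MW-11: h = 443.55 m (water level in the piezometer is the total head).
Head difference: h(MW-7) − h(MW-11) = 440.78 − 443.55 = -2.77 m.

Δh ≈ -2.77 m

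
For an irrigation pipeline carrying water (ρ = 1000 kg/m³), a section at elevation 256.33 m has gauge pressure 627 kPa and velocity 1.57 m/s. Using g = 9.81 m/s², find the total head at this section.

h ≈ 320.37 m

Pressure head ψ = P/(ρg) = 627×1000 / (1000 × 9.81) = 63.91 m.
Velocity head = v²/(2g) = 1.57² / (2 × 9.81) = 0.126 m.
h = z + ψ + v²/(2g) = 256.33 + 63.91 + 0.126 = 320.37 m.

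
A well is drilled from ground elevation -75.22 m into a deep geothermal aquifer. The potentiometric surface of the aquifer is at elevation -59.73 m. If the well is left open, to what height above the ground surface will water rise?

≈ 15.49 m above ground

Water rises to the potentiometric surface, so the rise above ground = -59.73 − (-75.22) = 15.49 m.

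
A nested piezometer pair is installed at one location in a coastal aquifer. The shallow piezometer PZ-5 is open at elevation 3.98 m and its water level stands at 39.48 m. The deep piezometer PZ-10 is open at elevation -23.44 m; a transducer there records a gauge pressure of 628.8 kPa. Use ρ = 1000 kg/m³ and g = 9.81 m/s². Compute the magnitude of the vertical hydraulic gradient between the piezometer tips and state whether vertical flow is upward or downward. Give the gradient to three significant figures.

|i_v| ≈ 0.0430; vertical flow is upward

Total head at PZ-5: h = 39.48 m (water level in the standpipe).
Pressure head at PZ-10: ψ = P/(ρg) = 628.8×1000 / (1000 × 9.81) = 64.10 m.
Total head at PZ-10: h = z + ψ = -23.44 + 64.10 = 40.66 m.
Δh = h(PZ-5) − h(PZ-10) = 39.48 − 40.66 = -1.18 m.
Vertical separation Δz = 3.98 − (-23.44) = 27.42 m.
|i_v| = |Δh| / Δz = 1.18 / 27.42 = 0.0430.
Head is higher in the deep piezometer, so vertical flow is upward (discharge condition).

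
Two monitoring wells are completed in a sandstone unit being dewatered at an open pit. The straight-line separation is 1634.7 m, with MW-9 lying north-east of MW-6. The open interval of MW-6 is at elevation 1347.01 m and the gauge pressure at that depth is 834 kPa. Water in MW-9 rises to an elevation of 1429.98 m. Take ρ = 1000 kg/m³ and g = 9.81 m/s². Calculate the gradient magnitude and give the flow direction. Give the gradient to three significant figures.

Pressure head at MW-6: ψ = P/(ρg) = 834×1000 / (1000 × 9.81) = 85.02 m.
Total head at MW-6: h = z + ψ = 1347.01 + 85.02 = 1432.03 m.
Total head at MW-9: h = 1429.98 m (water level in the piezometer is the total head).
Head difference: h(MW-6) − h(MW-9) = 1432.03 − 1429.98 = 2.05 m.
Hydraulic gradient: i = |Δh| / L = 2.05 / 1634.7 = 0.00125.
Flow is from higher to lower head: from MW-6 toward MW-9, i.e. toward the north-east.

i ≈ 0.00125; groundwater flows toward the north-east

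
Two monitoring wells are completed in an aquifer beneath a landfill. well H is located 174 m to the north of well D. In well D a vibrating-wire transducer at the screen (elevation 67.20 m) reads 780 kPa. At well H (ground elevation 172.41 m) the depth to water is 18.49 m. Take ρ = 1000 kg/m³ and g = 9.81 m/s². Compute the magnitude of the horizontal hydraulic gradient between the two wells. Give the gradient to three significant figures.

i ≈ 0.0414

Pressure head at well D: ψ = P/(ρg) = 780×1000 / (1000 × 9.81) = 79.51 m.
Total head at well D: h = z + ψ = 67.20 + 79.51 = 146.71 m.
Total head at well H: h = 172.41 − 18.49 = 153.92 m.
Head difference: h(well D) − h(well H) = 146.71 − 153.92 = -7.21 m.
Hydraulic gradient: i = |Δh| / L = 7.21 / 174 = 0.0414.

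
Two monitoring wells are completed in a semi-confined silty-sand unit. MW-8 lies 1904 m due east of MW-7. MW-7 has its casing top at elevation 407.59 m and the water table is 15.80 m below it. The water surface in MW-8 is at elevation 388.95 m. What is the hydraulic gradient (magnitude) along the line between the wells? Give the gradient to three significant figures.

Total head at MW-7: h = 407.59 − 15.80 = 391.79 m.
Total head at MW-8: h = 388.95 m (water level in the piezometer is the total head).
Head difference: h(MW-7) − h(MW-8) = 391.79 − 388.95 = 2.84 m.
Hydraulic gradient: i = |Δh| / L = 2.84 / 1904 = 0.00149.

i ≈ 0.00149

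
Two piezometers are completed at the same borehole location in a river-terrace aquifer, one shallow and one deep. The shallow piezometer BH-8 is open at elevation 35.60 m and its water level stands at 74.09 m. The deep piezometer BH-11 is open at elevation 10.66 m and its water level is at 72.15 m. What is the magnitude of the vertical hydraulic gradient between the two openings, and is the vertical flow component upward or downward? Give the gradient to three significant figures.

|i_v| ≈ 0.0778; vertical flow is downward

Total head at BH-8: h = 74.09 m (water level in the standpipe).
Total head at BH-11: h = 72.15 m.
Δh = h(BH-8) − h(BH-11) = 74.09 − 72.15 = 1.94 m.
Vertical separation Δz = 35.60 − 10.66 = 24.94 m.
|i_v| = |Δh| / Δz = 1.94 / 24.94 = 0.0778.
Head is higher in the shallow piezometer, so vertical flow is downward (recharge condition).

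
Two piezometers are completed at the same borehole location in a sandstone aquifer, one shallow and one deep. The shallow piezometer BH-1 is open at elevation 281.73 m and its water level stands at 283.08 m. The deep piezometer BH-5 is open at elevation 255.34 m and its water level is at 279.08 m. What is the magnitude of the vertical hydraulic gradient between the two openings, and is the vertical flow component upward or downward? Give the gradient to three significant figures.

|i_v| ≈ 0.152; vertical flow is downward

Total head at BH-1: h = 283.08 m (water level in the standpipe).
Total head at BH-5: h = 279.08 m.
Δh = h(BH-1) − h(BH-5) = 283.08 − 279.08 = 4.00 m.
Vertical separation Δz = 281.73 − 255.34 = 26.39 m.
|i_v| = |Δh| / Δz = 4.00 / 26.39 = 0.152.
Head is higher in the shallow piezometer, so vertical flow is downward (recharge condition).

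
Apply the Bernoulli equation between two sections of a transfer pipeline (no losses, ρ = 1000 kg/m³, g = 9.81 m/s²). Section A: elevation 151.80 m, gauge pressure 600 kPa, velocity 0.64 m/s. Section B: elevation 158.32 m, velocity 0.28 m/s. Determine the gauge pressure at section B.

P₂ ≈ 536 kPa

Pressure head at A: ψ₁ = P₁/(ρg) = 600×1000 / (1000 × 9.81) = 61.16 m.
Velocity heads: v₁²/2g = 0.64²/19.62 = 0.021 m; v₂²/2g = 0.28²/19.62 = 0.004 m.
Total head H = z₁ + ψ₁ + v₁²/2g = 151.80 + 61.16 + 0.021 = 212.98 m.
ψ₂ = H − z₂ − v₂²/2g = 212.98 − 158.32 − 0.004 = 54.66 m.
P₂ = ρgψ₂ = 1000 × 9.81 × 54.66 ≈ 536 kPa.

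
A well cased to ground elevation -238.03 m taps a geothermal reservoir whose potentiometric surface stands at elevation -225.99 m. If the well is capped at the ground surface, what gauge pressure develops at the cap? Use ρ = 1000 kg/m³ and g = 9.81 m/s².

Head above the cap: Δh = -225.99 − (-238.03) = 12.04 m.
P = ρgΔh = 1000 × 9.81 × 12.04 = 118112 Pa ≈ 118 kPa.

P ≈ 118 kPa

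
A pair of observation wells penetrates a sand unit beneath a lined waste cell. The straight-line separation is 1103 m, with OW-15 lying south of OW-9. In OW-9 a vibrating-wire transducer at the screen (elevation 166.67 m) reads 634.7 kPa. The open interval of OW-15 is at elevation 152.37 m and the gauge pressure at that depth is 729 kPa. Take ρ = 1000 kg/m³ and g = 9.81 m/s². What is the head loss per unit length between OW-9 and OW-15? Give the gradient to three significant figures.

Pressure head at OW-9: ψ = P/(ρg) = 634.7×1000 / (1000 × 9.81) = 64.70 m.
Total head at OW-9: h = z + ψ = 166.67 + 64.70 = 231.37 m.
Pressure head at OW-15: ψ = P/(ρg) = 729×1000 / (1000 × 9.81) = 74.31 m.
Total head at OW-15: h = z + ψ = 152.37 + 74.31 = 226.68 m.
Head difference: h(OW-9) − h(OW-15) = 231.37 − 226.68 = 4.69 m.
Hydraulic gradient: i = |Δh| / L = 4.69 / 1103 = 0.00425.

i ≈ 0.00425 m/m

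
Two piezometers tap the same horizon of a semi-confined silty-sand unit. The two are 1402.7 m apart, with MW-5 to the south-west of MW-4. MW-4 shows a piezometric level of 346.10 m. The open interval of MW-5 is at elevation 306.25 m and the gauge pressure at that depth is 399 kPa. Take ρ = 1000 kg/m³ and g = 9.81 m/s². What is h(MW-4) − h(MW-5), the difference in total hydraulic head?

Δh ≈ -0.82 m

Total head at MW-4: h = 346.10 m (water level in the piezometer is the total head).
Pressure head at MW-5: ψ = P/(ρg) = 399×1000 / (1000 × 9.81) = 40.67 m.
Total head at MW-5: h = z + ψ = 306.25 + 40.67 = 346.92 m.
Head difference: h(MW-4) − h(MW-5) = 346.10 − 346.92 = -0.82 m.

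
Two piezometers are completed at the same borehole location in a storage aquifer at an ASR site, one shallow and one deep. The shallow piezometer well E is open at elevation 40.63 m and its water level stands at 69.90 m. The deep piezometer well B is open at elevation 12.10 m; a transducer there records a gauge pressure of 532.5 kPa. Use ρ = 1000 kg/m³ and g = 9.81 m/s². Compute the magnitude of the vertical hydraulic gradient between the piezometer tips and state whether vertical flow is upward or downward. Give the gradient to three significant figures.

|i_v| ≈ 0.123; vertical flow is downward

Total head at well E: h = 69.90 m (water level in the standpipe).
Pressure head at well B: ψ = P/(ρg) = 532.5×1000 / (1000 × 9.81) = 54.28 m.
Total head at well B: h = z + ψ = 12.10 + 54.28 = 66.38 m.
Δh = h(well E) − h(well B) = 69.90 − 66.38 = 3.52 m.
Vertical separation Δz = 40.63 − 12.10 = 28.53 m.
|i_v| = |Δh| / Δz = 3.52 / 28.53 = 0.123.
Head is higher in the shallow piezometer, so vertical flow is downward (recharge condition).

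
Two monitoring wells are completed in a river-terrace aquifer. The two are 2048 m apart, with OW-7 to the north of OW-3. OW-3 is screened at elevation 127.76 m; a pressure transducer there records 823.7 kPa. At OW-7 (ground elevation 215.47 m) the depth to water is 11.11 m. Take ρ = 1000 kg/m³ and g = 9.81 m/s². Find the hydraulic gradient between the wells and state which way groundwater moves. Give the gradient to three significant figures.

Pressure head at OW-3: ψ = P/(ρg) = 823.7×1000 / (1000 × 9.81) = 83.97 m.
Total head at OW-3: h = z + ψ = 127.76 + 83.97 = 211.73 m.
Total head at OW-7: h = 215.47 − 11.11 = 204.36 m.
Head difference: h(OW-3) − h(OW-7) = 211.73 − 204.36 = 7.37 m.
Hydraulic gradient: i = |Δh| / L = 7.37 / 2048 = 0.00360.
Flow is from higher to lower head: from OW-3 toward OW-7, i.e. toward the north.

i ≈ 0.00360; groundwater flows toward the north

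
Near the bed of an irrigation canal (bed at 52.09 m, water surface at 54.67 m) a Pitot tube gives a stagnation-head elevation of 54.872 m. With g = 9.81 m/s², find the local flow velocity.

Near the bed, under hydrostatic conditions, the piezometric head (z + ψ) equals the free-surface elevation, 54.67 m.
Velocity head = total − piezometric = 54.872 − 54.67 = 0.202 m.
v = √(2g·h_v) = √(2 × 9.81 × 0.202) = 1.99 m/s.

v ≈ 1.99 m/s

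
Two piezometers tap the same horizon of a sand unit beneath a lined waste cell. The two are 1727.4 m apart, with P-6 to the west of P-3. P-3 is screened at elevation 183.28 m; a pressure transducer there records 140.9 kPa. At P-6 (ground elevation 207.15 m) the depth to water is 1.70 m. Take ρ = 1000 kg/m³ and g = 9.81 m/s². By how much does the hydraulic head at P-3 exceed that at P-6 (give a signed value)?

Δh ≈ -7.81 m

Pressure head at P-3: ψ = P/(ρg) = 140.9×1000 / (1000 × 9.81) = 14.36 m.
Total head at P-3: h = z + ψ = 183.28 + 14.36 = 197.64 m.
Total head at P-6: h = 207.15 − 1.70 = 205.45 m.
Head difference: h(P-3) − h(P-6) = 197.64 − 205.45 = -7.81 m.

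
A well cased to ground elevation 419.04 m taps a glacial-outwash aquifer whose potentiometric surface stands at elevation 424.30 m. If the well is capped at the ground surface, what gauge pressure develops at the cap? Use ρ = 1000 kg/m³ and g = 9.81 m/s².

P ≈ 51.6 kPa

Head above the cap: Δh = 424.30 − 419.04 = 5.26 m.
P = ρgΔh = 1000 × 9.81 × 5.26 = 51601 Pa ≈ 51.6 kPa.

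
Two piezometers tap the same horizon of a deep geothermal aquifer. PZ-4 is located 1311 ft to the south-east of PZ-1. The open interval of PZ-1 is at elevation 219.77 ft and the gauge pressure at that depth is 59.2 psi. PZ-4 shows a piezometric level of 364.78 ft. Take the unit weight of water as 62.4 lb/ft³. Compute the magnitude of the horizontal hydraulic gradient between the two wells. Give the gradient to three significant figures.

Pressure head at PZ-1: ψ = 144·P/γ = 144 × 59.2 / 62.4 = 136.62 ft.
Total head at PZ-1: h = z + ψ = 219.77 + 136.62 = 356.39 ft.
Total head at PZ-4: h = 364.78 ft (water level in the piezometer is the total head).
Head difference: h(PZ-1) − h(PZ-4) = 356.39 − 364.78 = -8.39 ft.
Hydraulic gradient: i = |Δh| / L = 8.39 / 1311 = 0.00640.

i ≈ 0.00640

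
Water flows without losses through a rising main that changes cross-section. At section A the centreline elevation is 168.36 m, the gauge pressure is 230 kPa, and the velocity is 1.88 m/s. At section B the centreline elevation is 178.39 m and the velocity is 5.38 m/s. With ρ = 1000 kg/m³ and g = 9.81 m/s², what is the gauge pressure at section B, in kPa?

P₂ ≈ 119 kPa

Pressure head at A: ψ₁ = P₁/(ρg) = 230×1000 / (1000 × 9.81) = 23.45 m.
Velocity heads: v₁²/2g = 1.88²/19.62 = 0.180 m; v₂²/2g = 5.38²/19.62 = 1.475 m.
Total head H = z₁ + ψ₁ + v₁²/2g = 168.36 + 23.45 + 0.180 = 191.99 m.
ψ₂ = H − z₂ − v₂²/2g = 191.99 − 178.39 − 1.475 = 12.13 m.
P₂ = ρgψ₂ = 1000 × 9.81 × 12.13 ≈ 119 kPa.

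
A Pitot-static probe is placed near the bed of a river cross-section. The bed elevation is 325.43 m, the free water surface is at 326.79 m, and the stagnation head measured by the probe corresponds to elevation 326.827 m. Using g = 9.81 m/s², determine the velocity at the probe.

v ≈ 0.852 m/s

Near the bed, under hydrostatic conditions, the piezometric head (z + ψ) equals the free-surface elevation, 326.79 m.
Velocity head = total − piezometric = 326.827 − 326.79 = 0.037 m.
v = √(2g·h_v) = √(2 × 9.81 × 0.037) = 0.852 m/s.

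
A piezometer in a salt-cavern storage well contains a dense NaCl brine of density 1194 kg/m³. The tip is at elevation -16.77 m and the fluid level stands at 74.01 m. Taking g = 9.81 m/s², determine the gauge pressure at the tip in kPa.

P ≈ 1060 kPa

Pressure head ψ = h − z = 74.01 − (-16.77) = 90.78 m.
P = ρgψ = 1194 × 9.81 × 90.78 = 1063319 Pa ≈ 1060 kPa.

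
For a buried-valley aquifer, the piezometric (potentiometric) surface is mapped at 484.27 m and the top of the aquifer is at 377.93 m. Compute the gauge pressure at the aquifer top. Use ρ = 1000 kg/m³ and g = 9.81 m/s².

Pressure head at the aquifer top: ψ = h − z = 484.27 − 377.93 = 106.34 m.
P = ρgψ = 1000 × 9.81 × 106.34 = 1043195 Pa ≈ 1040 kPa.

P ≈ 1040 kPa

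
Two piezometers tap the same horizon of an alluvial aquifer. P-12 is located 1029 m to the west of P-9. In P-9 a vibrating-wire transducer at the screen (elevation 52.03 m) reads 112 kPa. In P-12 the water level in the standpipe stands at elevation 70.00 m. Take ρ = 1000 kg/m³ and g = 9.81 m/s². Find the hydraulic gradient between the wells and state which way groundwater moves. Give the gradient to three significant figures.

Pressure head at P-9: ψ = P/(ρg) = 112×1000 / (1000 × 9.81) = 11.42 m.
Total head at P-9: h = z + ψ = 52.03 + 11.42 = 63.45 m.
Total head at P-12: h = 70.00 m (water level in the piezometer is the total head).
Head difference: h(P-9) − h(P-12) = 63.45 − 70.00 = -6.55 m.
Hydraulic gradient: i = |Δh| / L = 6.55 / 1029 = 0.00637.
Flow is from higher to lower head: from P-12 toward P-9, i.e. toward the east.

i ≈ 0.00637; groundwater flows toward the east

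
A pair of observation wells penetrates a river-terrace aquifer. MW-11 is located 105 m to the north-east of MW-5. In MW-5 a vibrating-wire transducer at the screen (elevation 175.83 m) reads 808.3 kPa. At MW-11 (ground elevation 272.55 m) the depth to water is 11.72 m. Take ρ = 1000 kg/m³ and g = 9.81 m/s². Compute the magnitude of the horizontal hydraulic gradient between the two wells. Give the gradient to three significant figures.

Pressure head at MW-5: ψ = P/(ρg) = 808.3×1000 / (1000 × 9.81) = 82.40 m.
Total head at MW-5: h = z + ψ = 175.83 + 82.40 = 258.23 m.
Total head at MW-11: h = 272.55 − 11.72 = 260.83 m.
Head difference: h(MW-5) − h(MW-11) = 258.23 − 260.83 = -2.60 m.
Hydraulic gradient: i = |Δh| / L = 2.60 / 105 = 0.0248.

i ≈ 0.0248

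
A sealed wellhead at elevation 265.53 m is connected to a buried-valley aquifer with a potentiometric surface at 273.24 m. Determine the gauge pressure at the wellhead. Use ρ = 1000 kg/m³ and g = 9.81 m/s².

P ≈ 75.6 kPa

Head above the cap: Δh = 273.24 − 265.53 = 7.71 m.
P = ρgΔh = 1000 × 9.81 × 7.71 = 75635 Pa ≈ 75.6 kPa.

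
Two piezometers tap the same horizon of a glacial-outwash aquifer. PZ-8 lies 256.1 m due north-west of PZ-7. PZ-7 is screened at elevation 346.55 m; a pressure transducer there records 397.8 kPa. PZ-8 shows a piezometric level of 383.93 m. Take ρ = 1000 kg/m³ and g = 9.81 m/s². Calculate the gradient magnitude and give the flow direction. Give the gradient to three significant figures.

Pressure head at PZ-7: ψ = P/(ρg) = 397.8×1000 / (1000 × 9.81) = 40.55 m.
Total head at PZ-7: h = z + ψ = 346.55 + 40.55 = 387.10 m.
Total head at PZ-8: h = 383.93 m (water level in the piezometer is the total head).
Head difference: h(PZ-7) − h(PZ-8) = 387.10 − 383.93 = 3.17 m.
Hydraulic gradient: i = |Δh| / L = 3.17 / 256.1 = 0.0124.
Flow is from higher to lower head: from PZ-7 toward PZ-8, i.e. toward the north-west.

i ≈ 0.0124; groundwater flows toward the north-west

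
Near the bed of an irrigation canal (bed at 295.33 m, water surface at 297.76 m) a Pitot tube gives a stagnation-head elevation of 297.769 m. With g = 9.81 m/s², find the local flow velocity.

Near the bed, under hydrostatic conditions, the piezometric head (z + ψ) equals the free-surface elevation, 297.76 m.
Velocity head = total − piezometric = 297.769 − 297.76 = 0.009 m.
v = √(2g·h_v) = √(2 × 9.81 × 0.009) = 0.420 m/s.

v ≈ 0.420 m/s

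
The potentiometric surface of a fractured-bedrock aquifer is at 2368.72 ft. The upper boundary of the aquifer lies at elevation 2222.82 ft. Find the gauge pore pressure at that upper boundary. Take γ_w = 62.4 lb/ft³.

P ≈ 63.2 psi

Pressure head at the aquifer top: ψ = h − z = 2368.72 − 2222.82 = 145.90 ft.
P = γψ/144 = 62.4 × 145.90 / 144 = 63.2 psi.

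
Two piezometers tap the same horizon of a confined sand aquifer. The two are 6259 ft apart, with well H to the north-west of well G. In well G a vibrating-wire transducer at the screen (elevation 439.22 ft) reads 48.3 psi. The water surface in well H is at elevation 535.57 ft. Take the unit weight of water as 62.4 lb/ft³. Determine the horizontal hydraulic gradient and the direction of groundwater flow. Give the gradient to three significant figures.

i ≈ 0.00241; groundwater flows toward the north-west

Pressure head at well G: ψ = 144·P/γ = 144 × 48.3 / 62.4 = 111.46 ft.
Total head at well G: h = z + ψ = 439.22 + 111.46 = 550.68 ft.
Total head at well H: h = 535.57 ft (water level in the piezometer is the total head).
Head difference: h(well G) − h(well H) = 550.68 − 535.57 = 15.11 ft.
Hydraulic gradient: i = |Δh| / L = 15.11 / 6259 = 0.00241.
Flow is from higher to lower head: from well G toward well H, i.e. toward the north-west.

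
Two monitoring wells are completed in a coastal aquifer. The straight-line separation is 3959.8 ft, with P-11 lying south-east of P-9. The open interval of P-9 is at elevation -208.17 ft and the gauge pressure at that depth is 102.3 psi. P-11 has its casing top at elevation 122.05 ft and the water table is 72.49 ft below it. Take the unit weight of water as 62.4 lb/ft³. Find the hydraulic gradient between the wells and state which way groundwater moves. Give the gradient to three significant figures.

i ≈ 0.00547; groundwater flows toward the north-west

Pressure head at P-9: ψ = 144·P/γ = 144 × 102.3 / 62.4 = 236.08 ft.
Total head at P-9: h = z + ψ = -208.17 + 236.08 = 27.91 ft.
Total head at P-11: h = 122.05 − 72.49 = 49.56 ft.
Head difference: h(P-9) − h(P-11) = 27.91 − 49.56 = -21.65 ft.
Hydraulic gradient: i = |Δh| / L = 21.65 / 3959.8 = 0.00547.
Flow is from higher to lower head: from P-11 toward P-9, i.e. toward the north-west.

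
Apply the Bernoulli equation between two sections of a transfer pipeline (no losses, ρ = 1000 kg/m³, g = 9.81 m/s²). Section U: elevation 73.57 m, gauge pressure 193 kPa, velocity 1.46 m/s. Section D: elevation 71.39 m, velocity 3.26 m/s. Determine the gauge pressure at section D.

Pressure head at U: ψ₁ = P₁/(ρg) = 193×1000 / (1000 × 9.81) = 19.67 m.
Velocity heads: v₁²/2g = 1.46²/19.62 = 0.109 m; v₂²/2g = 3.26²/19.62 = 0.542 m.
Total head H = z₁ + ψ₁ + v₁²/2g = 73.57 + 19.67 + 0.109 = 93.35 m.
ψ₂ = H − z₂ − v₂²/2g = 93.35 − 71.39 − 0.542 = 21.42 m.
P₂ = ρgψ₂ = 1000 × 9.81 × 21.42 ≈ 210 kPa.

P₂ ≈ 210 kPa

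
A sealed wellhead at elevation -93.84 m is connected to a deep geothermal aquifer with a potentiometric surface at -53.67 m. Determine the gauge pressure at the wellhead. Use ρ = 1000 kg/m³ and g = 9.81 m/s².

Head above the cap: Δh = -53.67 − (-93.84) = 40.17 m.
P = ρgΔh = 1000 × 9.81 × 40.17 = 394068 Pa ≈ 394 kPa.

P ≈ 394 kPa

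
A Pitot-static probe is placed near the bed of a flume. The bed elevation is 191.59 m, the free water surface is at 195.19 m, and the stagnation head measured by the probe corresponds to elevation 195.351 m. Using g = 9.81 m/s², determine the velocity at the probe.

Near the bed, under hydrostatic conditions, the piezometric head (z + ψ) equals the free-surface elevation, 195.19 m.
Velocity head = total − piezometric = 195.351 − 195.19 = 0.161 m.
v = √(2g·h_v) = √(2 × 9.81 × 0.161) = 1.78 m/s.

v ≈ 1.78 m/s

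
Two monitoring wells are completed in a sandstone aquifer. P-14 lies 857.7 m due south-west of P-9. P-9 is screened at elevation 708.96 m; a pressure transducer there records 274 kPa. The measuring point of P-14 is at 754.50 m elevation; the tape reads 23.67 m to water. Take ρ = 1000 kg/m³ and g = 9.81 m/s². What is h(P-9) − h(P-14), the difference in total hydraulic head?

Δh ≈ 6.06 m

Pressure head at P-9: ψ = P/(ρg) = 274×1000 / (1000 × 9.81) = 27.93 m.
Total head at P-9: h = z + ψ = 708.96 + 27.93 = 736.89 m.
Total head at P-14: h = 754.50 − 23.67 = 730.83 m.
Head difference: h(P-9) − h(P-14) = 736.89 − 730.83 = 6.06 m.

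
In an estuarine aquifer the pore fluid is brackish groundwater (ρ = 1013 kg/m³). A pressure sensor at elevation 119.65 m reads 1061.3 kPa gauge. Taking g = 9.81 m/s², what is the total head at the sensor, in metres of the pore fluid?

h ≈ 226.45 m

ψ = P/(ρg) = 1061.3×1000 / (1013 × 9.81) = 106.80 m.
h = z + ψ = 119.65 + 106.80 = 226.45 m.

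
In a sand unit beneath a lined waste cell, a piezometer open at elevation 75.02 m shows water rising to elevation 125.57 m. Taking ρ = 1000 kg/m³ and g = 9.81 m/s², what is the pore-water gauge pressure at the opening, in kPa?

Pressure head ψ = h − z = 125.57 − 75.02 = 50.55 m.
P = ρgψ = 1000 × 9.81 × 50.55 = 495896 Pa ≈ 496 kPa.

P ≈ 496 kPa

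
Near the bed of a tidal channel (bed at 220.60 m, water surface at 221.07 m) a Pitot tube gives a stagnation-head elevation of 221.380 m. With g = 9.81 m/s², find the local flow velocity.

v ≈ 2.47 m/s

Near the bed, under hydrostatic conditions, the piezometric head (z + ψ) equals the free-surface elevation, 221.07 m.
Velocity head = total − piezometric = 221.380 − 221.07 = 0.310 m.
v = √(2g·h_v) = √(2 × 9.81 × 0.310) = 2.47 m/s.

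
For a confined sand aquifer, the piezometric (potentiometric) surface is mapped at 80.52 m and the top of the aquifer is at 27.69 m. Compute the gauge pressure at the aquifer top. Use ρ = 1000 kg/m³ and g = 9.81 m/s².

Pressure head at the aquifer top: ψ = h − z = 80.52 − 27.69 = 52.83 m.
P = ρgψ = 1000 × 9.81 × 52.83 = 518262 Pa ≈ 518 kPa.

P ≈ 518 kPa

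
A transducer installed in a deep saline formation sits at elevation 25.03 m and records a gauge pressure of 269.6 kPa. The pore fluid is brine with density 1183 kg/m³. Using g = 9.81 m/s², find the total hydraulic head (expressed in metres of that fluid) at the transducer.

ψ = P/(ρg) = 269.6×1000 / (1183 × 9.81) = 23.23 m.
h = z + ψ = 25.03 + 23.23 = 48.26 m.

h ≈ 48.26 m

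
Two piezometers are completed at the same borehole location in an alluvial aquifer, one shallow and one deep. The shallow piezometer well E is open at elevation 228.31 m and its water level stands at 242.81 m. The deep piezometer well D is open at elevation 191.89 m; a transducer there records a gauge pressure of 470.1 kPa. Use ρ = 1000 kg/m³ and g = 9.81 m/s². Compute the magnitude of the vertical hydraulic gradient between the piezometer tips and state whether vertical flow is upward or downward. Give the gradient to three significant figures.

Total head at well E: h = 242.81 m (water level in the standpipe).
Pressure head at well D: ψ = P/(ρg) = 470.1×1000 / (1000 × 9.81) = 47.92 m.
Total head at well D: h = z + ψ = 191.89 + 47.92 = 239.81 m.
Δh = h(well E) − h(well D) = 242.81 − 239.81 = 3.00 m.
Vertical separation Δz = 228.31 − 191.89 = 36.42 m.
|i_v| = |Δh| / Δz = 3.00 / 36.42 = 0.0824.
Head is higher in the shallow piezometer, so vertical flow is downward (recharge condition).

|i_v| ≈ 0.0824; vertical flow is downward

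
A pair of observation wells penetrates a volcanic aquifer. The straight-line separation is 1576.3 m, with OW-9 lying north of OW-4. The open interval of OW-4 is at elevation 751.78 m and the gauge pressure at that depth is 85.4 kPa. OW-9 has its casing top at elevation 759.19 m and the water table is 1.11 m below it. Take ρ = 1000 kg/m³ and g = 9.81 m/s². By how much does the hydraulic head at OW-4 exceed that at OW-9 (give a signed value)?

Δh ≈ 2.41 m

Pressure head at OW-4: ψ = P/(ρg) = 85.4×1000 / (1000 × 9.81) = 8.71 m.
Total head at OW-4: h = z + ψ = 751.78 + 8.71 = 760.49 m.
Total head at OW-9: h = 759.19 − 1.11 = 758.08 m.
Head difference: h(OW-4) − h(OW-9) = 760.49 − 758.08 = 2.41 m.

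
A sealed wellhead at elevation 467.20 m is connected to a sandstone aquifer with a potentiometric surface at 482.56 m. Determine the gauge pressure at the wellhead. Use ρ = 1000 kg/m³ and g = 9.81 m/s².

P ≈ 151 kPa

Head above the cap: Δh = 482.56 − 467.20 = 15.36 m.
P = ρgΔh = 1000 × 9.81 × 15.36 = 150682 Pa ≈ 151 kPa.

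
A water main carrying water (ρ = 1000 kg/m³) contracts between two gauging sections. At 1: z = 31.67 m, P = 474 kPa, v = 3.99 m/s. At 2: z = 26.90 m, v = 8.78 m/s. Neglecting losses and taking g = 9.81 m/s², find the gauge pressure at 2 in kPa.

P₂ ≈ 490 kPa

Pressure head at 1: ψ₁ = P₁/(ρg) = 474×1000 / (1000 × 9.81) = 48.32 m.
Velocity heads: v₁²/2g = 3.99²/19.62 = 0.811 m; v₂²/2g = 8.78²/19.62 = 3.929 m.
Total head H = z₁ + ψ₁ + v₁²/2g = 31.67 + 48.32 + 0.811 = 80.80 m.
ψ₂ = H − z₂ − v₂²/2g = 80.80 − 26.90 − 3.929 = 49.97 m.
P₂ = ρgψ₂ = 1000 × 9.81 × 49.97 ≈ 490 kPa.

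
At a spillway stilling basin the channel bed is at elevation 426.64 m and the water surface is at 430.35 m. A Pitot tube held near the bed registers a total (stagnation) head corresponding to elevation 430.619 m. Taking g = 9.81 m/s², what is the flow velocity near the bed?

Near the bed, under hydrostatic conditions, the piezometric head (z + ψ) equals the free-surface elevation, 430.35 m.
Velocity head = total − piezometric = 430.619 − 430.35 = 0.269 m.
v = √(2g·h_v) = √(2 × 9.81 × 0.269) = 2.30 m/s.

v ≈ 2.30 m/s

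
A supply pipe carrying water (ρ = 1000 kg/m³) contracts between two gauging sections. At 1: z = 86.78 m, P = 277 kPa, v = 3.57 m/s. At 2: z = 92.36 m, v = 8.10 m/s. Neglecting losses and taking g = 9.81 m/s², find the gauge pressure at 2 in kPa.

Pressure head at 1: ψ₁ = P₁/(ρg) = 277×1000 / (1000 × 9.81) = 28.24 m.
Velocity heads: v₁²/2g = 3.57²/19.62 = 0.650 m; v₂²/2g = 8.10²/19.62 = 3.344 m.
Total head H = z₁ + ψ₁ + v₁²/2g = 86.78 + 28.24 + 0.650 = 115.67 m.
ψ₂ = H − z₂ − v₂²/2g = 115.67 − 92.36 − 3.344 = 19.97 m.
P₂ = ρgψ₂ = 1000 × 9.81 × 19.97 ≈ 196 kPa.

P₂ ≈ 196 kPa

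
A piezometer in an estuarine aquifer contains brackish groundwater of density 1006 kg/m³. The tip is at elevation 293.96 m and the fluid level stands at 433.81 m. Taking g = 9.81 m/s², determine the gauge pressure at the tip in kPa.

P ≈ 1380 kPa

Pressure head ψ = h − z = 433.81 − 293.96 = 139.85 m.
P = ρgψ = 1006 × 9.81 × 139.85 = 1380160 Pa ≈ 1380 kPa.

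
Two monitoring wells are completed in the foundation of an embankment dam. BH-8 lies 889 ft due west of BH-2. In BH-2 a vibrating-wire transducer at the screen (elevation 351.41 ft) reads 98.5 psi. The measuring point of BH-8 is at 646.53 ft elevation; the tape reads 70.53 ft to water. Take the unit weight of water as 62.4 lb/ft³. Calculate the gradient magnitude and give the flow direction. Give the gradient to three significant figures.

Pressure head at BH-2: ψ = 144·P/γ = 144 × 98.5 / 62.4 = 227.31 ft.
Total head at BH-2: h = z + ψ = 351.41 + 227.31 = 578.72 ft.
Total head at BH-8: h = 646.53 − 70.53 = 576.00 ft.
Head difference: h(BH-2) − h(BH-8) = 578.72 − 576.00 = 2.72 ft.
Hydraulic gradient: i = |Δh| / L = 2.72 / 889 = 0.00306.
Flow is from higher to lower head: from BH-2 toward BH-8, i.e. toward the west.

i ≈ 0.00306; groundwater flows toward the west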